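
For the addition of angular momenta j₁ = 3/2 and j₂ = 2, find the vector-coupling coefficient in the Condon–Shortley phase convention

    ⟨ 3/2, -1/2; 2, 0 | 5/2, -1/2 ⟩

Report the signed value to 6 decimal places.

j₁+j₂−J=1  J+j₁−j₂=2  J−j₁+j₂=3  j₁+j₂+J+1=7
(j₁±m₁, j₂±m₂, J±M) = (1,2,2,2,2,3)
P² = 48/35
sum k=0..1:
  [0] +1/4 = 1/4
  [1] −1/2 = -1/2
S = -1/4
C² = P²·S² = 3/35 ; C = -0.292770

-0.292770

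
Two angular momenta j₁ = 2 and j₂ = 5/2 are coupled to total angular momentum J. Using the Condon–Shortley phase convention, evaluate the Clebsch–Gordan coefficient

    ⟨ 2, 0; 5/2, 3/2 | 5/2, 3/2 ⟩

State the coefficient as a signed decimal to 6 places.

√[6·2!2!3!/8! · 2!2!4!1!4!1!] = √(288/35)
  +(−1)^1/∏(1,1,1,3,1,0)! = -1/6  (running -1/6)
  +(−1)^2/∏(2,0,0,2,2,1)! = 1/8  (running -1/24)
⟨..|..⟩ = √(288/35)·(-1/24) = -0.119523

−√(1/70) = -0.119523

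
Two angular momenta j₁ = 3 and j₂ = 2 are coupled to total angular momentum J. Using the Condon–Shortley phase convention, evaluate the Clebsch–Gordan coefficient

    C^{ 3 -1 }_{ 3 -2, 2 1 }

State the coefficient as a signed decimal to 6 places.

+√(1/4) = +0.500000

√[7·2!4!2!/9! · 1!5!3!1!2!4!] = √(64)
  +(−1)^1/∏(1,1,4,2,0,0)! = -1/48  (running -1/48)
  +(−1)^2/∏(2,0,3,1,1,1)! = 1/12  (running 1/16)
⟨..|..⟩ = √(64)·(1/16) = +0.500000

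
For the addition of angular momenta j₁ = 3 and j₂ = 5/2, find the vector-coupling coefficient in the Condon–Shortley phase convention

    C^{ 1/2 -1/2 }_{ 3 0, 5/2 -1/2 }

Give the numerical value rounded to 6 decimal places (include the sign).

triangle: 5!·1!·0!/7! = 120/5040
(j±m)!: 3!·3!·2!·3!·0!·1! = 432
prefactor² = (2J+1)·Δ·N² = 144/7
  k=2: +1/(2!·3!·1!·0!·0!·0!) = 1/12
Σ = 1/12  ⇒  CG² = 144/7·1/12² = 1/7
CG = +√(1/7) = +0.377964

+0.377964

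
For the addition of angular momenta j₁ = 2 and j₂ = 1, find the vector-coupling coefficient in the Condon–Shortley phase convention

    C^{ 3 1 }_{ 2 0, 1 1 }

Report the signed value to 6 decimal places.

+0.632456

√[7·0!4!2!/7! · 2!2!2!0!4!2!] = √(128/5)
  +(−1)^0/∏(0,0,2,2,2,0)! = 1/8  (running 1/8)
⟨..|..⟩ = √(128/5)·(1/8) = +0.632456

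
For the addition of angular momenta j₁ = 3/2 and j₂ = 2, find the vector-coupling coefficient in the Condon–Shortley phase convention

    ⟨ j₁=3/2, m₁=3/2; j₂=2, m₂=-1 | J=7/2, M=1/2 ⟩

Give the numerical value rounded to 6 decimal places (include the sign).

+√(4/35) = +0.338062

j₁+j₂−J=0  J+j₁−j₂=3  J−j₁+j₂=4  j₁+j₂+J+1=8
(j₁±m₁, j₂±m₂, J±M) = (3,0,1,3,4,3)
P² = 5184/35
sum k=0..0:
  [0] +1/36 = 1/36
S = 1/36
C² = P²·S² = 4/35 ; C = +0.338062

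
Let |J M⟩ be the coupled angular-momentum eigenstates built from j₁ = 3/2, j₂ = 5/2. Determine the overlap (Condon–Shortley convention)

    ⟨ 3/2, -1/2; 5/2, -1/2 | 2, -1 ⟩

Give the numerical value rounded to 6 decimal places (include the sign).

j₁+j₂−J=2  J+j₁−j₂=1  J−j₁+j₂=3  j₁+j₂+J+1=7
(j₁±m₁, j₂±m₂, J±M) = (1,2,2,3,1,3)
P² = 12/7
sum k=1..2:
  [1] −1/2 = -1/2
  [2] +1/12 = 1/12
S = -5/12
C² = P²·S² = 25/84 ; C = -0.545545

-0.545545  (= −√(25/84))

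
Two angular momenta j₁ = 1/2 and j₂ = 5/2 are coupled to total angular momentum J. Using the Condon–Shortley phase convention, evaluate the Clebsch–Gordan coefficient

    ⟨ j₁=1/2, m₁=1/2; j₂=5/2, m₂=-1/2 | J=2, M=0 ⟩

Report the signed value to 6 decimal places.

+√(1/2) ≈ +0.707107

triangle: 1!·0!·4!/6! = 24/720
(j±m)!: 1!·0!·2!·3!·2!·2! = 48
prefactor² = (2J+1)·Δ·N² = 8
  k=0: +1/(0!·1!·0!·2!·0!·2!) = 1/4
Σ = 1/4  ⇒  CG² = 8·1/4² = 1/2
CG = +√(1/2) = +0.707107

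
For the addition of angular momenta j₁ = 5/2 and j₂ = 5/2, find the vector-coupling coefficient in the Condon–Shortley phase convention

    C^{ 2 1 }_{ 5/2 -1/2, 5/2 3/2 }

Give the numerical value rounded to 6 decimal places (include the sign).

+√(1/7) ≈ +0.377964

√[5·3!2!2!/8! · 2!3!4!1!3!1!] = √(36/7)
  +(−1)^2/∏(2,1,1,2,1,0)! = 1/4  (running 1/4)
  +(−1)^3/∏(3,0,0,1,2,1)! = -1/12  (running 1/6)
⟨..|..⟩ = √(36/7)·(1/6) = +0.377964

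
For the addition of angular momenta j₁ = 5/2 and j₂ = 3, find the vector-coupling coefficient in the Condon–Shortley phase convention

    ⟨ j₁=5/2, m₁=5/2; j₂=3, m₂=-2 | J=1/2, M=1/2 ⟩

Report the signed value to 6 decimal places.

+0.218218

triangle: 5!*0!*1!/7! = 120/5040
(j±m)!: 5!*0!*1!*5!*1!*0! = 14400
prefactor² = (2J+1)*Δ*N² = 4800/7
  k=0: +1/(0!*5!*0!*1!*0!*0!) = 1/120
Σ = 1/120  ⇒  CG² = 4800/7*1/120² = 1/21
CG = +√(1/21) = +0.218218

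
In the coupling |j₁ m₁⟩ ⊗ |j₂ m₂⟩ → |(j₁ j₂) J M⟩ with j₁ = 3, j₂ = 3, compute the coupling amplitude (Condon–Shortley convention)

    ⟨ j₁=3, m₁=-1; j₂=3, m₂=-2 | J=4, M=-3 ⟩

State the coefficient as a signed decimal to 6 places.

triangle: 2!·4!·4!/11! = 1152/39916800
(j±m)!: 2!·4!·1!·5!·1!·7! = 29030400
prefactor² = (2J+1)·Δ·N² = 82944/11
  k=0: +1/(0!·2!·4!·1!·0!·3!) = 1/288
  k=1: −1/(1!·1!·3!·0!·1!·4!) = -1/144
Σ = -1/288  ⇒  CG² = 82944/11·(-1/288)² = 1/11
CG = −√(1/11) = -0.301511

−√(1/11) ≈ -0.301511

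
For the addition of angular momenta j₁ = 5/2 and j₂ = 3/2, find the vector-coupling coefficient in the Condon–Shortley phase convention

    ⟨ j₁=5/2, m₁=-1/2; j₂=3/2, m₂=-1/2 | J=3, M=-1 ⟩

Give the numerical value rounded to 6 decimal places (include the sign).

+√(1/60) = +0.129099

triangle: 1!*4!*2!/8! = 48/40320
(j±m)!: 2!*3!*1!*2!*2!*4! = 1152
prefactor² = (2J+1)*Δ*N² = 48/5
  k=0: +1/(0!*1!*3!*1!*1!*1!) = 1/6
  k=1: −1/(1!*0!*2!*0!*2!*2!) = -1/8
Σ = 1/24  ⇒  CG² = 48/5*1/24² = 1/60
CG = +√(1/60) = +0.129099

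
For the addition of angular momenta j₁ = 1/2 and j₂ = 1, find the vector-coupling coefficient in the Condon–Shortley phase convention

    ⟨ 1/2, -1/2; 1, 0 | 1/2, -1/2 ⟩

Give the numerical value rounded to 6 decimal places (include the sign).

√[2·1!0!1!/3! · 0!1!1!1!0!1!] = √(1/3)
  +(−1)^1/∏(1,0,0,0,0,1)! = -1  (running -1)
⟨..|..⟩ = √(1/3)·(-1) = -0.577350

−√(1/3) ≈ -0.577350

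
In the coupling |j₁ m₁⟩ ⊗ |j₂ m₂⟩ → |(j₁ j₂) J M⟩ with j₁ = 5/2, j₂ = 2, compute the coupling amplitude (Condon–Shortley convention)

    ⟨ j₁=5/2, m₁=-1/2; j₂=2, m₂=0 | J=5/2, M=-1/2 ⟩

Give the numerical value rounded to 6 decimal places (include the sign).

-0.478091  (= −√(8/35))

triangle: 2!·3!·2!/8! = 24/40320
(j±m)!: 2!·3!·2!·2!·2!·3! = 576
prefactor² = (2J+1)·Δ·N² = 72/35
  k=0: +1/(0!·2!·3!·2!·0!·0!) = 1/24
  k=1: −1/(1!·1!·2!·1!·1!·1!) = -1/2
  k=2: +1/(2!·0!·1!·0!·2!·2!) = 1/8
Σ = -1/3  ⇒  CG² = 72/35·(-1/3)² = 8/35
CG = −√(8/35) = -0.478091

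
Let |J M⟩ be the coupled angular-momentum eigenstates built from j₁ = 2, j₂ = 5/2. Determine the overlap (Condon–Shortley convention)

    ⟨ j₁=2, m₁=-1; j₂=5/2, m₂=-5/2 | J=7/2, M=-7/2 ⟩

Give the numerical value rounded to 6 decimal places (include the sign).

+0.745356  (= +√(5/9))

√[8·1!3!4!/9! · 1!3!0!5!0!7!] = √(11520)
  +(−1)^0/∏(0,1,3,0,0,4)! = 1/144  (running 1/144)
⟨..|..⟩ = √(11520)·(1/144) = +0.745356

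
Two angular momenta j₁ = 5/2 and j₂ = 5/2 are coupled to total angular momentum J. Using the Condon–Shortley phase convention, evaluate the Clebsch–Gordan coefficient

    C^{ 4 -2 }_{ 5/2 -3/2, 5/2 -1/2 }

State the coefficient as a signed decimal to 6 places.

−√(5/28) = -0.422577

triangle: 1!·4!·4!/10! = 576/3628800
(j±m)!: 1!·4!·2!·3!·2!·6! = 414720
prefactor² = (2J+1)·Δ·N² = 20736/35
  k=0: +1/(0!·1!·4!·2!·0!·2!) = 1/96
  k=1: −1/(1!·0!·3!·1!·1!·3!) = -1/36
Σ = -5/288  ⇒  CG² = 20736/35·(-5/288)² = 5/28
CG = −√(5/28) = -0.422577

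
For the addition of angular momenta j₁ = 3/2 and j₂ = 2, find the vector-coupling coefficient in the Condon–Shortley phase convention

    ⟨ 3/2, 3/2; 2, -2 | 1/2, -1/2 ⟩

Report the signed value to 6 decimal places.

j₁+j₂−J=3  J+j₁−j₂=0  J−j₁+j₂=1  j₁+j₂+J+1=5
(j₁±m₁, j₂±m₂, J±M) = (3,0,0,4,0,1)
P² = 72/5
sum k=0..0:
  [0] +1/6 = 1/6
S = 1/6
C² = P²·S² = 2/5 ; C = +0.632456

+0.632456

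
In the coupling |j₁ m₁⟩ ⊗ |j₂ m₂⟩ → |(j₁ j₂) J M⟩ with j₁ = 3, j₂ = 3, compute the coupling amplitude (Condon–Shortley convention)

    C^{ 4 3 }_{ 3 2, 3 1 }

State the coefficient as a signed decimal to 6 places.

−√(1/11) ≈ -0.301511

triangle: 2!*4!*4!/11! = 1152/39916800
(j±m)!: 5!*1!*4!*2!*7!*1! = 29030400
prefactor² = (2J+1)*Δ*N² = 82944/11
  k=0: +1/(0!*2!*1!*4!*3!*0!) = 1/288
  k=1: −1/(1!*1!*0!*3!*4!*1!) = -1/144
Σ = -1/288  ⇒  CG² = 82944/11*(-1/288)² = 1/11
CG = −√(1/11) = -0.301511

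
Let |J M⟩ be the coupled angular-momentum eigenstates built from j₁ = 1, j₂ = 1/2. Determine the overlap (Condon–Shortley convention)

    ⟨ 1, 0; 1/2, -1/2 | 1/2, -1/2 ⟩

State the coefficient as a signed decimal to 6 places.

√[2·1!1!0!/3! · 1!1!0!1!0!1!] = √(1/3)
  +(−1)^0/∏(0,1,1,0,0,0)! = 1  (running 1)
⟨..|..⟩ = √(1/3)·(1) = +0.577350

+√(1/3) ≈ +0.577350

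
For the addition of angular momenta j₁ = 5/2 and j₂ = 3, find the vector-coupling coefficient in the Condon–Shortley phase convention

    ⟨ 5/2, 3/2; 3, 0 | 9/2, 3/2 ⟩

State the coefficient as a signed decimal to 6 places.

√[10·1!4!5!/11! · 4!1!3!3!6!3!] = √(207360/77)
  +(−1)^0/∏(0,1,1,3,3,2)! = 1/72  (running 1/72)
  +(−1)^1/∏(1,0,0,2,4,3)! = -1/288  (running 1/96)
⟨..|..⟩ = √(207360/77)·(1/96) = +0.540562

+0.540562  (= +√(45/154))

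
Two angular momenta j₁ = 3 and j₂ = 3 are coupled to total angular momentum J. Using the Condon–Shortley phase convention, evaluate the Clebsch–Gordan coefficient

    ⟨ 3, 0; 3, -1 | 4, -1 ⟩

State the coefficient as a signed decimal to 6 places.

j₁+j₂−J=2  J+j₁−j₂=4  J−j₁+j₂=4  j₁+j₂+J+1=11
(j₁±m₁, j₂±m₂, J±M) = (3,3,2,4,3,5)
P² = 124416/385
sum k=0..2:
  [0] +1/48 = 1/48
  [1] −1/24 = -1/24
  [2] +1/288 = 1/288
S = -5/288
C² = P²·S² = 15/154 ; C = -0.312094

−√(15/154) = -0.312094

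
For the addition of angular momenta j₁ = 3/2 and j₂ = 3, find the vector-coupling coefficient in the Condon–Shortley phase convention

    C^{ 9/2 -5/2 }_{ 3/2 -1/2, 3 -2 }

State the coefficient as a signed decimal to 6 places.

j₁+j₂−J=0  J+j₁−j₂=3  J−j₁+j₂=6  j₁+j₂+J+1=10
(j₁±m₁, j₂±m₂, J±M) = (1,2,1,5,2,7)
P² = 28800
sum k=0..0:
  [0] +1/240 = 1/240
S = 1/240
C² = P²·S² = 1/2 ; C = +0.707107

+√(1/2) = +0.707107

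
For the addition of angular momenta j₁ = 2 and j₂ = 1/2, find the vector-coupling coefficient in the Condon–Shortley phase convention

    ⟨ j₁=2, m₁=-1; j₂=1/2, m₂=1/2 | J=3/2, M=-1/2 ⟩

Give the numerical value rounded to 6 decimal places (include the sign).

triangle: 1!*3!*0!/5! = 6/120
(j±m)!: 1!*3!*1!*0!*1!*2! = 12
prefactor² = (2J+1)*Δ*N² = 12/5
  k=1: −1/(1!*0!*2!*0!*1!*0!) = -1/2
Σ = -1/2  ⇒  CG² = 12/5*(-1/2)² = 3/5
CG = −√(3/5) = -0.774597

-0.774597  (= −√(3/5))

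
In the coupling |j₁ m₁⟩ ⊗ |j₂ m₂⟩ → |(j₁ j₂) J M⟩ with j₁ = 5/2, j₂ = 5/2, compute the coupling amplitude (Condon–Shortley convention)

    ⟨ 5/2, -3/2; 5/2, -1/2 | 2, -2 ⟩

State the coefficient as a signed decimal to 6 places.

triangle: 3!·2!·2!/8! = 24/40320
(j±m)!: 1!·4!·2!·3!·0!·4! = 6912
prefactor² = (2J+1)·Δ·N² = 144/7
  k=2: +1/(2!·1!·2!·0!·0!·2!) = 1/8
Σ = 1/8  ⇒  CG² = 144/7·1/8² = 9/28
CG = +√(9/28) = +0.566947

+√(9/28) ≈ +0.566947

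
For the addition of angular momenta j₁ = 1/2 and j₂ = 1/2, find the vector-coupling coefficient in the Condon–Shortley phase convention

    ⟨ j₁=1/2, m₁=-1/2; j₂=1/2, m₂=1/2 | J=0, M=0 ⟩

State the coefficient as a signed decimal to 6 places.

j₁+j₂−J=1  J+j₁−j₂=0  J−j₁+j₂=0  j₁+j₂+J+1=2
(j₁±m₁, j₂±m₂, J±M) = (0,1,1,0,0,0)
P² = 1/2
sum k=1..1:
  [1] −1/1 = -1
S = -1
C² = P²·S² = 1/2 ; C = -0.707107

-0.707107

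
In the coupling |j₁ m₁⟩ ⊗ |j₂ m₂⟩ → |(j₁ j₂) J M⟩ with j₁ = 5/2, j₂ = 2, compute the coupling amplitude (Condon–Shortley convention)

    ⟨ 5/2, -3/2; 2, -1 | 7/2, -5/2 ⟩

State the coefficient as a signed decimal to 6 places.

triangle: 1!×4!×3!/9! = 144/362880
(j±m)!: 1!×4!×1!×3!×1!×6! = 103680
prefactor² = (2J+1)×Δ×N² = 2304/7
  k=0: +1/(0!×1!×4!×1!×0!×2!) = 1/48
  k=1: −1/(1!×0!×3!×0!×1!×3!) = -1/36
Σ = -1/144  ⇒  CG² = 2304/7×(-1/144)² = 1/63
CG = −√(1/63) = -0.125988

−√(1/63) = -0.125988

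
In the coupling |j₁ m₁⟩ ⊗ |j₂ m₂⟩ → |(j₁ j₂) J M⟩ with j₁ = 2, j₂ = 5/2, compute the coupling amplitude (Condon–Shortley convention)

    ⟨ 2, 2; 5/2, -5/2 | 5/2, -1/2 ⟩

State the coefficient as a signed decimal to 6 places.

j₁+j₂−J=2  J+j₁−j₂=2  J−j₁+j₂=3  j₁+j₂+J+1=8
(j₁±m₁, j₂±m₂, J±M) = (4,0,0,5,2,3)
P² = 864/7
sum k=0..0:
  [0] +1/24 = 1/24
S = 1/24
C² = P²·S² = 3/14 ; C = +0.462910

+√(3/14) = +0.462910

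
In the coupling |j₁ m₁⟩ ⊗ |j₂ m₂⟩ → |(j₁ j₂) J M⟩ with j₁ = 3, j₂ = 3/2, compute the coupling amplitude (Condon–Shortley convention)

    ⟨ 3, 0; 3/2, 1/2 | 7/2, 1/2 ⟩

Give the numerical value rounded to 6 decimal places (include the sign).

-0.308607

j₁+j₂−J=1  J+j₁−j₂=5  J−j₁+j₂=2  j₁+j₂+J+1=9
(j₁±m₁, j₂±m₂, J±M) = (3,3,2,1,4,3)
P² = 384/7
sum k=0..1:
  [0] +1/24 = 1/24
  [1] −1/12 = -1/12
S = -1/24
C² = P²·S² = 2/21 ; C = -0.308607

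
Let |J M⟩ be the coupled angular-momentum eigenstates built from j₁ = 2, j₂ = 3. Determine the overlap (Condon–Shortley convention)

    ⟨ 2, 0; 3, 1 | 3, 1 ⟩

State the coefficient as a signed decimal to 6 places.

−√(3/20) = -0.387298

√[7·2!2!4!/9! · 2!2!4!2!4!2!] = √(256/15)
  +(−1)^0/∏(0,2,2,4,0,0)! = 1/96  (running 1/96)
  +(−1)^1/∏(1,1,1,3,1,1)! = -1/6  (running -5/32)
  +(−1)^2/∏(2,0,0,2,2,2)! = 1/16  (running -3/32)
⟨..|..⟩ = √(256/15)·(-3/32) = -0.387298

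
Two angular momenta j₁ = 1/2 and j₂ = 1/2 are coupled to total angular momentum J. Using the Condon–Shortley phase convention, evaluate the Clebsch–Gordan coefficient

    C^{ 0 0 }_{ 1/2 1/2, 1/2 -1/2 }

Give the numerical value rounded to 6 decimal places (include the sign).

+√(1/2) ≈ +0.707107

j₁+j₂−J=1  J+j₁−j₂=0  J−j₁+j₂=0  j₁+j₂+J+1=2
(j₁±m₁, j₂±m₂, J±M) = (1,0,0,1,0,0)
P² = 1/2
sum k=0..0:
  [0] +1/1 = 1
S = 1
C² = P²·S² = 1/2 ; C = +0.707107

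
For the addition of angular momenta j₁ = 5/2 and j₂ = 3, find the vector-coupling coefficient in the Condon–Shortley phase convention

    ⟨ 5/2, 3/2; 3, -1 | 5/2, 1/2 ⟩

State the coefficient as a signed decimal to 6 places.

j₁+j₂−J=3  J+j₁−j₂=2  J−j₁+j₂=3  j₁+j₂+J+1=9
(j₁±m₁, j₂±m₂, J±M) = (4,1,2,4,3,2)
P² = 576/35
sum k=0..1:
  [0] +1/12 = 1/12
  [1] −1/8 = -1/8
S = -1/24
C² = P²·S² = 1/35 ; C = -0.169031

−√(1/35) ≈ -0.169031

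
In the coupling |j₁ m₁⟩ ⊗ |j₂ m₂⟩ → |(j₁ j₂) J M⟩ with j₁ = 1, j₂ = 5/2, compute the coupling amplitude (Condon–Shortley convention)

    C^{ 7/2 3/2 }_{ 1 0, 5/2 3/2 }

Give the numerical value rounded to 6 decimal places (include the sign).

+0.690066

j₁+j₂−J=0  J+j₁−j₂=2  J−j₁+j₂=5  j₁+j₂+J+1=8
(j₁±m₁, j₂±m₂, J±M) = (1,1,4,1,5,2)
P² = 1920/7
sum k=0..0:
  [0] +1/24 = 1/24
S = 1/24
C² = P²·S² = 10/21 ; C = +0.690066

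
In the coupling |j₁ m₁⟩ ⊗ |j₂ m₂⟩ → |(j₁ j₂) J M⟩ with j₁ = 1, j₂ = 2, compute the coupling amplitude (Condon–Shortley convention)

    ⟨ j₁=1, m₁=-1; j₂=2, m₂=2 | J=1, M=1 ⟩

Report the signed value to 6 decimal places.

j₁+j₂−J=2  J+j₁−j₂=0  J−j₁+j₂=2  j₁+j₂+J+1=5
(j₁±m₁, j₂±m₂, J±M) = (0,2,4,0,2,0)
P² = 48/5
sum k=2..2:
  [2] +1/4 = 1/4
S = 1/4
C² = P²·S² = 3/5 ; C = +0.774597

+√(3/5) = +0.774597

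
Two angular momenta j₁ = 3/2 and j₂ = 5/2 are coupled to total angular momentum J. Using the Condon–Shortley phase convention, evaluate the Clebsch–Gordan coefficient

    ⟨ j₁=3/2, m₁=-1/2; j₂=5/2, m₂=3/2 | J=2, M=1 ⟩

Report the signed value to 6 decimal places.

√[5·2!1!3!/7! · 1!2!4!1!3!1!] = √(24/7)
  +(−1)^1/∏(1,1,1,3,0,0)! = -1/6  (running -1/6)
  +(−1)^2/∏(2,0,0,2,1,1)! = 1/4  (running 1/12)
⟨..|..⟩ = √(24/7)·(1/12) = +0.154303

+0.154303  (= +√(1/42))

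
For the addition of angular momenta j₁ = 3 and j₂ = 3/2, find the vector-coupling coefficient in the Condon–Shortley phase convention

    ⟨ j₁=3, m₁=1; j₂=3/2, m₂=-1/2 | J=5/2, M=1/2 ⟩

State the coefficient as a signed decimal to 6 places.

j₁+j₂−J=2  J+j₁−j₂=4  J−j₁+j₂=1  j₁+j₂+J+1=8
(j₁±m₁, j₂±m₂, J±M) = (4,2,1,2,3,2)
P² = 288/35
sum k=0..1:
  [0] +1/8 = 1/8
  [1] −1/6 = -1/6
S = -1/24
C² = P²·S² = 1/70 ; C = -0.119523

-0.119523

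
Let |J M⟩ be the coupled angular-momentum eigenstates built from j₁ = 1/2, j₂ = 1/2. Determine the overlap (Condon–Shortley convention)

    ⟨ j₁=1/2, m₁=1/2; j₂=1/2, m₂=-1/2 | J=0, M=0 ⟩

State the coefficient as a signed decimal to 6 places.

+0.707107

triangle: 1!*0!*0!/2! = 1/2
(j±m)!: 1!*0!*0!*1!*0!*0! = 1
prefactor² = (2J+1)*Δ*N² = 1/2
  k=0: +1/(0!*1!*0!*0!*0!*0!) = 1
Σ = 1  ⇒  CG² = 1/2*1² = 1/2
CG = +√(1/2) = +0.707107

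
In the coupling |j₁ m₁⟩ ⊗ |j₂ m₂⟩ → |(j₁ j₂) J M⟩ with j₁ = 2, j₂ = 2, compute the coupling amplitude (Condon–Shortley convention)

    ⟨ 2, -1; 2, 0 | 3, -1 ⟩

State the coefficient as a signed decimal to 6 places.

−√(1/5) ≈ -0.447214

√[7·1!3!3!/8! · 1!3!2!2!2!4!] = √(36/5)
  +(−1)^0/∏(0,1,3,2,0,1)! = 1/12  (running 1/12)
  +(−1)^1/∏(1,0,2,1,1,2)! = -1/4  (running -1/6)
⟨..|..⟩ = √(36/5)·(-1/6) = -0.447214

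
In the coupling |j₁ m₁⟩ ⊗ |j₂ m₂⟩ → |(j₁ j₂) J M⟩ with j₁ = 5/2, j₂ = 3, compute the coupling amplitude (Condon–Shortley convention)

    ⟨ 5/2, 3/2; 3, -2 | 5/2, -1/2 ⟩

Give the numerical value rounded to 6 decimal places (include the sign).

j₁+j₂−J=3  J+j₁−j₂=2  J−j₁+j₂=3  j₁+j₂+J+1=9
(j₁±m₁, j₂±m₂, J±M) = (4,1,1,5,2,3)
P² = 288/7
sum k=0..1:
  [0] +1/12 = 1/12
  [1] −1/24 = -1/24
S = 1/24
C² = P²·S² = 1/14 ; C = +0.267261

+0.267261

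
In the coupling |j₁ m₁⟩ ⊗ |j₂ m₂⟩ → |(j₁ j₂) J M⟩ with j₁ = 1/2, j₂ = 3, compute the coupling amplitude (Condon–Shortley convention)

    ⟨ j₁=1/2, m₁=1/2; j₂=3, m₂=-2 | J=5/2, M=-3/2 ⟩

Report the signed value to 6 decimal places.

+√(5/7) = +0.845154

j₁+j₂−J=1  J+j₁−j₂=0  J−j₁+j₂=5  j₁+j₂+J+1=7
(j₁±m₁, j₂±m₂, J±M) = (1,0,1,5,1,4)
P² = 2880/7
sum k=0..0:
  [0] +1/24 = 1/24
S = 1/24
C² = P²·S² = 5/7 ; C = +0.845154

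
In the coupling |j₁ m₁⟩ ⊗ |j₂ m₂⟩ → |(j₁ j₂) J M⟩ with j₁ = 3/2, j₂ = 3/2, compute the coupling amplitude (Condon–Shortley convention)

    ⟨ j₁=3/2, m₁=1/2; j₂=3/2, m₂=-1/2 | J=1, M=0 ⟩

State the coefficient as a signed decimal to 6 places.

−√(1/20) ≈ -0.223607

triangle: 2!×1!×1!/5! = 2/120
(j±m)!: 2!×1!×1!×2!×1!×1! = 4
prefactor² = (2J+1)×Δ×N² = 1/5
  k=0: +1/(0!×2!×1!×1!×0!×0!) = 1/2
  k=1: −1/(1!×1!×0!×0!×1!×1!) = -1
Σ = -1/2  ⇒  CG² = 1/5×(-1/2)² = 1/20
CG = −√(1/20) = -0.223607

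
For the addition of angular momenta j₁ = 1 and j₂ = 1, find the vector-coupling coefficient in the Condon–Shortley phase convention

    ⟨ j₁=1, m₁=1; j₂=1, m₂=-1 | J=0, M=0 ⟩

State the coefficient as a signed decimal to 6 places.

+0.577350

triangle: 2!×0!×0!/3! = 2/6
(j±m)!: 2!×0!×0!×2!×0!×0! = 4
prefactor² = (2J+1)×Δ×N² = 4/3
  k=0: +1/(0!×2!×0!×0!×0!×0!) = 1/2
Σ = 1/2  ⇒  CG² = 4/3×1/2² = 1/3
CG = +√(1/3) = +0.577350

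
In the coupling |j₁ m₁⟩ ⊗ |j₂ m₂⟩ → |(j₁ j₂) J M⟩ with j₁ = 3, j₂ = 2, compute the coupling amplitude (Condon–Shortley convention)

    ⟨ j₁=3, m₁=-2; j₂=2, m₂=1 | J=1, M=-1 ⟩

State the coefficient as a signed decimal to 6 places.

j₁+j₂−J=4  J+j₁−j₂=2  J−j₁+j₂=0  j₁+j₂+J+1=7
(j₁±m₁, j₂±m₂, J±M) = (1,5,3,1,0,2)
P² = 288/7
sum k=3..3:
  [3] −1/12 = -1/12
S = -1/12
C² = P²·S² = 2/7 ; C = -0.534522

−√(2/7) = -0.534522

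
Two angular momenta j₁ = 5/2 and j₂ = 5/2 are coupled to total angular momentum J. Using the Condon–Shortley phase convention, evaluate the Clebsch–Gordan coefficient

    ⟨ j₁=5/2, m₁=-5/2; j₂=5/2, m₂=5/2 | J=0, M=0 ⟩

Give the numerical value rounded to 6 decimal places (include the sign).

−√(1/6) ≈ -0.408248

√[1·5!0!0!/6! · 0!5!5!0!0!0!] = √(2400)
  +(−1)^5/∏(5,0,0,0,0,0)! = -1/120  (running -1/120)
⟨..|..⟩ = √(2400)·(-1/120) = -0.408248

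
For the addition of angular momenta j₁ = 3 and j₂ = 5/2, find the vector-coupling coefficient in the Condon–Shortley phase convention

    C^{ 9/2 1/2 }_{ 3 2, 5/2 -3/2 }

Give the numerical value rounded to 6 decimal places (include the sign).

j₁+j₂−J=1  J+j₁−j₂=5  J−j₁+j₂=4  j₁+j₂+J+1=11
(j₁±m₁, j₂±m₂, J±M) = (5,1,1,4,5,4)
P² = 460800/77
sum k=0..1:
  [0] +1/144 = 1/144
  [1] −1/2880 = -1/2880
S = 19/2880
C² = P²·S² = 361/1386 ; C = +0.510355

+√(361/1386) ≈ +0.510355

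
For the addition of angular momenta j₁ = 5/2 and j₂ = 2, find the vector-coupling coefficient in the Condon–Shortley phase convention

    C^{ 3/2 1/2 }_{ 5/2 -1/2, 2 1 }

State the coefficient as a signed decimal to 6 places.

√[4·3!2!1!/7! · 2!3!3!1!2!1!] = √(48/35)
  +(−1)^2/∏(2,1,1,1,1,0)! = 1/2  (running 1/2)
  +(−1)^3/∏(3,0,0,0,2,1)! = -1/12  (running 5/12)
⟨..|..⟩ = √(48/35)·(5/12) = +0.487950

+0.487950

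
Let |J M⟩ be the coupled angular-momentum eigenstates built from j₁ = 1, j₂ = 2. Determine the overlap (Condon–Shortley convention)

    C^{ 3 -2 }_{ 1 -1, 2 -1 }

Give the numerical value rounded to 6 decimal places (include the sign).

√[7·0!2!4!/7! · 0!2!1!3!1!5!] = √(96)
  +(−1)^0/∏(0,0,2,1,0,3)! = 1/12  (running 1/12)
⟨..|..⟩ = √(96)·(1/12) = +0.816497

+0.816497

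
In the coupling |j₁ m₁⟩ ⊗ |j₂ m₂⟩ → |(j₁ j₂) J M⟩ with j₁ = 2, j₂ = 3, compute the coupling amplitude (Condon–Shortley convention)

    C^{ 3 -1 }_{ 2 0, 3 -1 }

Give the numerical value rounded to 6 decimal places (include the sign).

−√(3/20) = -0.387298

triangle: 2!*2!*4!/9! = 96/362880
(j±m)!: 2!*2!*2!*4!*2!*4! = 9216
prefactor² = (2J+1)*Δ*N² = 256/15
  k=0: +1/(0!*2!*2!*2!*0!*2!) = 1/16
  k=1: −1/(1!*1!*1!*1!*1!*3!) = -1/6
  k=2: +1/(2!*0!*0!*0!*2!*4!) = 1/96
Σ = -3/32  ⇒  CG² = 256/15*(-3/32)² = 3/20
CG = −√(3/20) = -0.387298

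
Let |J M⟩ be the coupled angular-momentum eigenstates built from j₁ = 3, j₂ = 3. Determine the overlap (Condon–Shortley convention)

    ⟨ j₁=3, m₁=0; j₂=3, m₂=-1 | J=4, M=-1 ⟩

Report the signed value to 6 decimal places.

-0.312094  (= −√(15/154))

triangle: 2!*4!*4!/11! = 1152/39916800
(j±m)!: 3!*3!*2!*4!*3!*5! = 1244160
prefactor² = (2J+1)*Δ*N² = 124416/385
  k=0: +1/(0!*2!*3!*2!*1!*2!) = 1/48
  k=1: −1/(1!*1!*2!*1!*2!*3!) = -1/24
  k=2: +1/(2!*0!*1!*0!*3!*4!) = 1/288
Σ = -5/288  ⇒  CG² = 124416/385*(-5/288)² = 15/154
CG = −√(15/154) = -0.312094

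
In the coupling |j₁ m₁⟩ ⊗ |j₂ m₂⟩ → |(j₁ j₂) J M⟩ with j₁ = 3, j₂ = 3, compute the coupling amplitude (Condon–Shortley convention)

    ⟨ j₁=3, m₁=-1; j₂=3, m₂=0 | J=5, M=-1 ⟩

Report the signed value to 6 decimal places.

-0.345033

j₁+j₂−J=1  J+j₁−j₂=5  J−j₁+j₂=5  j₁+j₂+J+1=12
(j₁±m₁, j₂±m₂, J±M) = (2,4,3,3,4,6)
P² = 69120/7
sum k=0..1:
  [0] +1/288 = 1/288
  [1] −1/144 = -1/144
S = -1/288
C² = P²·S² = 5/42 ; C = -0.345033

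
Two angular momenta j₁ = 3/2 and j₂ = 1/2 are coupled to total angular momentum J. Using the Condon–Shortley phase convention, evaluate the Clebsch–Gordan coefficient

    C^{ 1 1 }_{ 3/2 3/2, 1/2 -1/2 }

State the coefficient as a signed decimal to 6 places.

+√(3/4) = +0.866025

√[3·1!2!0!/4! · 3!0!0!1!2!0!] = √(3)
  +(−1)^0/∏(0,1,0,0,2,0)! = 1/2  (running 1/2)
⟨..|..⟩ = √(3)·(1/2) = +0.866025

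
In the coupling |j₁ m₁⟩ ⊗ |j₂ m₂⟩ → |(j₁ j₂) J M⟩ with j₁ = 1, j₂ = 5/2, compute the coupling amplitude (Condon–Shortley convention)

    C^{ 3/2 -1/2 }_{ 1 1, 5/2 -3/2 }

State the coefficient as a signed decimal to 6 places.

√[4·2!0!3!/6! · 2!0!1!4!1!2!] = √(32/5)
  +(−1)^0/∏(0,2,0,1,0,2)! = 1/4  (running 1/4)
⟨..|..⟩ = √(32/5)·(1/4) = +0.632456

+√(2/5) ≈ +0.632456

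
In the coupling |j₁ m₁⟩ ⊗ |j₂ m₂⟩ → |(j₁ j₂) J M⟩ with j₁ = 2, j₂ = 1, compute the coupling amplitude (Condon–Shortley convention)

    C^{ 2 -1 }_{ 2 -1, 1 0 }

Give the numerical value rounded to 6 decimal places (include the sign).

-0.408248  (= −√(1/6))

triangle: 1!·3!·1!/6! = 6/720
(j±m)!: 1!·3!·1!·1!·1!·3! = 36
prefactor² = (2J+1)·Δ·N² = 3/2
  k=0: +1/(0!·1!·3!·1!·0!·0!) = 1/6
  k=1: −1/(1!·0!·2!·0!·1!·1!) = -1/2
Σ = -1/3  ⇒  CG² = 3/2·(-1/3)² = 1/6
CG = −√(1/6) = -0.408248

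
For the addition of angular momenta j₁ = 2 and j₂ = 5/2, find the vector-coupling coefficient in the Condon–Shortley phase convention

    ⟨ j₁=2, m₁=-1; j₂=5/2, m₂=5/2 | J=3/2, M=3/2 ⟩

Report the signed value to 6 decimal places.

-0.534522

√[4·3!1!2!/7! · 1!3!5!0!3!0!] = √(288/7)
  +(−1)^3/∏(3,0,0,2,1,0)! = -1/12  (running -1/12)
⟨..|..⟩ = √(288/7)·(-1/12) = -0.534522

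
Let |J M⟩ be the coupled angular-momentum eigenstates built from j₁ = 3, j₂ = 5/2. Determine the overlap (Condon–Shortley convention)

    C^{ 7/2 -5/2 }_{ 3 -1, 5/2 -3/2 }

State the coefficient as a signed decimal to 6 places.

-0.398410  (= −√(10/63))

j₁+j₂−J=2  J+j₁−j₂=4  J−j₁+j₂=3  j₁+j₂+J+1=10
(j₁±m₁, j₂±m₂, J±M) = (2,4,1,4,1,6)
P² = 18432/35
sum k=0..1:
  [0] +1/96 = 1/96
  [1] −1/36 = -1/36
S = -5/288
C² = P²·S² = 10/63 ; C = -0.398410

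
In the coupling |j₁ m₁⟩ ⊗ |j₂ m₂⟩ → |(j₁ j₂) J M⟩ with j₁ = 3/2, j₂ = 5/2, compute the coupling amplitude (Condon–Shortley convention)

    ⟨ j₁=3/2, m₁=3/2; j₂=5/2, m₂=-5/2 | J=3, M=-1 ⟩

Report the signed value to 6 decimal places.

+0.353553

triangle: 1!·2!·4!/8! = 48/40320
(j±m)!: 3!·0!·0!·5!·2!·4! = 34560
prefactor² = (2J+1)·Δ·N² = 288
  k=0: +1/(0!·1!·0!·0!·2!·4!) = 1/48
Σ = 1/48  ⇒  CG² = 288·1/48² = 1/8
CG = +√(1/8) = +0.353553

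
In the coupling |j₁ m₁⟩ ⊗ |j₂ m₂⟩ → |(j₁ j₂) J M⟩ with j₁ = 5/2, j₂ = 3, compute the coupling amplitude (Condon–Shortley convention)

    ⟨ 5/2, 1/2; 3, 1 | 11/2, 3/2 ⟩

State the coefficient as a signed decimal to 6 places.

+√(5/11) ≈ +0.674200

√[12·0!5!6!/12! · 3!2!4!2!7!4!] = √(1658880/11)
  +(−1)^0/∏(0,0,2,4,3,2)! = 1/576  (running 1/576)
⟨..|..⟩ = √(1658880/11)·(1/576) = +0.674200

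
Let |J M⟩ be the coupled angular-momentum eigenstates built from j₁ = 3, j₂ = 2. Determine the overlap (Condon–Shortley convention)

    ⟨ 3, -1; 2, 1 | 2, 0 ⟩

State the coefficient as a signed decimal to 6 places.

+0.377964

triangle: 3!×3!×1!/8! = 36/40320
(j±m)!: 2!×4!×3!×1!×2!×2! = 1152
prefactor² = (2J+1)×Δ×N² = 36/7
  k=2: +1/(2!×1!×2!×1!×1!×0!) = 1/4
  k=3: −1/(3!×0!×1!×0!×2!×1!) = -1/12
Σ = 1/6  ⇒  CG² = 36/7×1/6² = 1/7
CG = +√(1/7) = +0.377964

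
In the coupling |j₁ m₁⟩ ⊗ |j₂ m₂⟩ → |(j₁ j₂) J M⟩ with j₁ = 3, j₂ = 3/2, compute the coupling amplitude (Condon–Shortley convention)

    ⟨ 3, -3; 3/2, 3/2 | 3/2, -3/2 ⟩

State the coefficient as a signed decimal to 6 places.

−√(4/7) = -0.755929

triangle: 3!×3!×0!/7! = 36/5040
(j±m)!: 0!×6!×3!×0!×0!×3! = 25920
prefactor² = (2J+1)×Δ×N² = 5184/7
  k=3: −1/(3!×0!×3!×0!×0!×0!) = -1/36
Σ = -1/36  ⇒  CG² = 5184/7×(-1/36)² = 4/7
CG = −√(4/7) = -0.755929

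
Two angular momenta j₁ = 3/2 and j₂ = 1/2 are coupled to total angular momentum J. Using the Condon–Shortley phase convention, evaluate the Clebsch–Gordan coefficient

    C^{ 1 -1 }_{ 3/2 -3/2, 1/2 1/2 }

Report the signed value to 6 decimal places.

-0.866025  (= −√(3/4))

triangle: 1!*2!*0!/4! = 2/24
(j±m)!: 0!*3!*1!*0!*0!*2! = 12
prefactor² = (2J+1)*Δ*N² = 3
  k=1: −1/(1!*0!*2!*0!*0!*0!) = -1/2
Σ = -1/2  ⇒  CG² = 3*(-1/2)² = 3/4
CG = −√(3/4) = -0.866025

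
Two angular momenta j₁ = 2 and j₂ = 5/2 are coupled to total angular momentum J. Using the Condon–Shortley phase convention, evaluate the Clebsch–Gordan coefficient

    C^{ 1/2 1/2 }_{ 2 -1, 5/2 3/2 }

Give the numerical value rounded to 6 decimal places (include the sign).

√[2·4!0!1!/6! · 1!3!4!1!1!0!] = √(48/5)
  +(−1)^3/∏(3,1,0,1,0,0)! = -1/6  (running -1/6)
⟨..|..⟩ = √(48/5)·(-1/6) = -0.516398

-0.516398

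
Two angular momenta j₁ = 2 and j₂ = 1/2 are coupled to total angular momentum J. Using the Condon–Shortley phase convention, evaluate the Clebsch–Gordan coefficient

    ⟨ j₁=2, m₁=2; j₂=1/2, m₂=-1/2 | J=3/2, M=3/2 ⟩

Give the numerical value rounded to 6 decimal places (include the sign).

triangle: 1!·3!·0!/5! = 6/120
(j±m)!: 4!·0!·0!·1!·3!·0! = 144
prefactor² = (2J+1)·Δ·N² = 144/5
  k=0: +1/(0!·1!·0!·0!·3!·0!) = 1/6
Σ = 1/6  ⇒  CG² = 144/5·1/6² = 4/5
CG = +√(4/5) = +0.894427

+0.894427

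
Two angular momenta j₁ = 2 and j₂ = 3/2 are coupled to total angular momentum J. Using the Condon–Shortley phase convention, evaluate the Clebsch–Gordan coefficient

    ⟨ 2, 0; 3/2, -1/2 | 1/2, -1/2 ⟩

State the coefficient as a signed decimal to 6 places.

j₁+j₂−J=3  J+j₁−j₂=1  J−j₁+j₂=0  j₁+j₂+J+1=5
(j₁±m₁, j₂±m₂, J±M) = (2,2,1,2,0,1)
P² = 4/5
sum k=1..1:
  [1] −1/2 = -1/2
S = -1/2
C² = P²·S² = 1/5 ; C = -0.447214

-0.447214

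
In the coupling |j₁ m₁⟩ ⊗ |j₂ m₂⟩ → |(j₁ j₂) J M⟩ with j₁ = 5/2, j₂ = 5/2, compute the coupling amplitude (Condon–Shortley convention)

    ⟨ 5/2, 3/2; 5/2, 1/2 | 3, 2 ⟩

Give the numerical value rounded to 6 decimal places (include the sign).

-0.288675

j₁+j₂−J=2  J+j₁−j₂=3  J−j₁+j₂=3  j₁+j₂+J+1=9
(j₁±m₁, j₂±m₂, J±M) = (4,1,3,2,5,1)
P² = 48
sum k=0..1:
  [0] +1/24 = 1/24
  [1] −1/12 = -1/12
S = -1/24
C² = P²·S² = 1/12 ; C = -0.288675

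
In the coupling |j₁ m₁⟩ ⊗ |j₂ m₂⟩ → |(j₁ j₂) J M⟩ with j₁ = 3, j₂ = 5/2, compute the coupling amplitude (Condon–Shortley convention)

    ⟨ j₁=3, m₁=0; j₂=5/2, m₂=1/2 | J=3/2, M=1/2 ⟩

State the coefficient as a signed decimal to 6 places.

j₁+j₂−J=4  J+j₁−j₂=2  J−j₁+j₂=1  j₁+j₂+J+1=8
(j₁±m₁, j₂±m₂, J±M) = (3,3,3,2,2,1)
P² = 144/35
sum k=2..3:
  [2] +1/4 = 1/4
  [3] −1/12 = -1/12
S = 1/6
C² = P²·S² = 4/35 ; C = +0.338062

+0.338062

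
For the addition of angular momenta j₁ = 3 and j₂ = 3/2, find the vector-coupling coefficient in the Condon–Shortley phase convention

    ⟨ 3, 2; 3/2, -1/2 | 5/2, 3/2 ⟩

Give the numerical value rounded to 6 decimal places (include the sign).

+√(1/14) ≈ +0.267261

triangle: 2!·4!·1!/8! = 48/40320
(j±m)!: 5!·1!·1!·2!·4!·1! = 5760
prefactor² = (2J+1)·Δ·N² = 288/7
  k=0: +1/(0!·2!·1!·1!·3!·0!) = 1/12
  k=1: −1/(1!·1!·0!·0!·4!·1!) = -1/24
Σ = 1/24  ⇒  CG² = 288/7·1/24² = 1/14
CG = +√(1/14) = +0.267261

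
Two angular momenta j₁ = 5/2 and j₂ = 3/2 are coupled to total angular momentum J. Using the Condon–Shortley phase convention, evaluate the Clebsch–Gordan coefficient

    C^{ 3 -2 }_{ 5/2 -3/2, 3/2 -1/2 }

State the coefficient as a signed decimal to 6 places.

j₁+j₂−J=1  J+j₁−j₂=4  J−j₁+j₂=2  j₁+j₂+J+1=8
(j₁±m₁, j₂±m₂, J±M) = (1,4,1,2,1,5)
P² = 48
sum k=0..1:
  [0] +1/24 = 1/24
  [1] −1/12 = -1/12
S = -1/24
C² = P²·S² = 1/12 ; C = -0.288675

-0.288675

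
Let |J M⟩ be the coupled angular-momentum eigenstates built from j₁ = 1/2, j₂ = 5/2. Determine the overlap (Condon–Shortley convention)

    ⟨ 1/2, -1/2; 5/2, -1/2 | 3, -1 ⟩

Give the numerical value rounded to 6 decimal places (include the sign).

+√(2/3) = +0.816497

triangle: 0!×1!×5!/7! = 120/5040
(j±m)!: 0!×1!×2!×3!×2!×4! = 576
prefactor² = (2J+1)×Δ×N² = 96
  k=0: +1/(0!×0!×1!×2!×0!×3!) = 1/12
Σ = 1/12  ⇒  CG² = 96×1/12² = 2/3
CG = +√(2/3) = +0.816497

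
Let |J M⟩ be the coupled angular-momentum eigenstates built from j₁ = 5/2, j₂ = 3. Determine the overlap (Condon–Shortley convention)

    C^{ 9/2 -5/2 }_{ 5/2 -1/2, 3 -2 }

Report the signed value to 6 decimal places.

triangle: 1!×4!×5!/11! = 2880/39916800
(j±m)!: 2!×3!×1!×5!×2!×7! = 14515200
prefactor² = (2J+1)×Δ×N² = 115200/11
  k=0: +1/(0!×1!×3!×1!×1!×4!) = 1/144
  k=1: −1/(1!×0!×2!×0!×2!×5!) = -1/480
Σ = 7/1440  ⇒  CG² = 115200/11×7/1440² = 49/198
CG = +√(49/198) = +0.497468

+0.497468  (= +√(49/198))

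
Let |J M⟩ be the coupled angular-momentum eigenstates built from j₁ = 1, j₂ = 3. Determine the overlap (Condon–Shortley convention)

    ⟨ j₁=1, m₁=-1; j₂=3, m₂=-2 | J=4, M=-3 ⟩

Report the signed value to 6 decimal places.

j₁+j₂−J=0  J+j₁−j₂=2  J−j₁+j₂=6  j₁+j₂+J+1=9
(j₁±m₁, j₂±m₂, J±M) = (0,2,1,5,1,7)
P² = 43200
sum k=0..0:
  [0] +1/240 = 1/240
S = 1/240
C² = P²·S² = 3/4 ; C = +0.866025

+√(3/4) ≈ +0.866025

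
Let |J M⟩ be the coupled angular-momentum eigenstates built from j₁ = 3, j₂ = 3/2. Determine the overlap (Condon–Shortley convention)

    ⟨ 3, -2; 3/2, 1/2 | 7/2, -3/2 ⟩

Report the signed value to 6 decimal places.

j₁+j₂−J=1  J+j₁−j₂=5  J−j₁+j₂=2  j₁+j₂+J+1=9
(j₁±m₁, j₂±m₂, J±M) = (1,5,2,1,2,5)
P² = 6400/21
sum k=0..1:
  [0] +1/240 = 1/240
  [1] −1/24 = -1/24
S = -3/80
C² = P²·S² = 3/7 ; C = -0.654654

−√(3/7) = -0.654654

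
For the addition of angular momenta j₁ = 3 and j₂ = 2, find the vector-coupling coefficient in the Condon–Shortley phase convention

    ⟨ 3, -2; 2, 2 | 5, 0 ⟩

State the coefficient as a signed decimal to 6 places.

+0.154303  (= +√(1/42))

√[11·0!6!4!/11! · 1!5!4!0!5!5!] = √(1382400/7)
  +(−1)^0/∏(0,0,5,4,1,0)! = 1/2880  (running 1/2880)
⟨..|..⟩ = √(1382400/7)·(1/2880) = +0.154303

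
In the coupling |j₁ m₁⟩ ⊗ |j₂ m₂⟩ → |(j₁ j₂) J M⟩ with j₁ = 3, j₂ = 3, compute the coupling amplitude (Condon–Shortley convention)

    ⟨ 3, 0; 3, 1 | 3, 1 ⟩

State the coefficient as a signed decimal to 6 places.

triangle: 3!×3!×3!/10! = 216/3628800
(j±m)!: 3!×3!×4!×2!×4!×2! = 82944
prefactor² = (2J+1)×Δ×N² = 864/25
  k=1: −1/(1!×2!×2!×3!×1!×0!) = -1/24
  k=2: +1/(2!×1!×1!×2!×2!×1!) = 1/8
  k=3: −1/(3!×0!×0!×1!×3!×2!) = -1/72
Σ = 5/72  ⇒  CG² = 864/25×5/72² = 1/6
CG = +√(1/6) = +0.408248

+√(1/6) ≈ +0.408248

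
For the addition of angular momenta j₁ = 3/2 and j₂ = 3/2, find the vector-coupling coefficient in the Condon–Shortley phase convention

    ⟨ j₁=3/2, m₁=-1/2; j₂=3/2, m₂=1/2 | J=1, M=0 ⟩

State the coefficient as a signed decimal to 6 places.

triangle: 2!*1!*1!/5! = 2/120
(j±m)!: 1!*2!*2!*1!*1!*1! = 4
prefactor² = (2J+1)*Δ*N² = 1/5
  k=1: −1/(1!*1!*1!*1!*0!*0!) = -1
  k=2: +1/(2!*0!*0!*0!*1!*1!) = 1/2
Σ = -1/2  ⇒  CG² = 1/5*(-1/2)² = 1/20
CG = −√(1/20) = -0.223607

-0.223607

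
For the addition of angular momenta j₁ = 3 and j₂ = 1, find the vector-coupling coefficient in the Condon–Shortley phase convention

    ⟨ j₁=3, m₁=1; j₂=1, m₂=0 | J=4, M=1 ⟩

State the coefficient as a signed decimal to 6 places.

+0.731925

j₁+j₂−J=0  J+j₁−j₂=6  J−j₁+j₂=2  j₁+j₂+J+1=9
(j₁±m₁, j₂±m₂, J±M) = (4,2,1,1,5,3)
P² = 8640/7
sum k=0..0:
  [0] +1/48 = 1/48
S = 1/48
C² = P²·S² = 15/28 ; C = +0.731925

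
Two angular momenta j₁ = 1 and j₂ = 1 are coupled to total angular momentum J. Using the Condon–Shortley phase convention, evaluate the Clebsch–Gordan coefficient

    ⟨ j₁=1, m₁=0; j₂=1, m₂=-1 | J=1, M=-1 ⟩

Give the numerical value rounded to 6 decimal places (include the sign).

j₁+j₂−J=1  J+j₁−j₂=1  J−j₁+j₂=1  j₁+j₂+J+1=4
(j₁±m₁, j₂±m₂, J±M) = (1,1,0,2,0,2)
P² = 1/2
sum k=0..0:
  [0] +1/1 = 1
S = 1
C² = P²·S² = 1/2 ; C = +0.707107

+0.707107  (= +√(1/2))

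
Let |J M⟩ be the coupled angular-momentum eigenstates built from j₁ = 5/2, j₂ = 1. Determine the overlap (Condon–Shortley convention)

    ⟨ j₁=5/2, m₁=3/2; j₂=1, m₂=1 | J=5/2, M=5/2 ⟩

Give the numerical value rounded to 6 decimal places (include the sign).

-0.534522

j₁+j₂−J=1  J+j₁−j₂=4  J−j₁+j₂=1  j₁+j₂+J+1=7
(j₁±m₁, j₂±m₂, J±M) = (4,1,2,0,5,0)
P² = 1152/7
sum k=1..1:
  [1] −1/24 = -1/24
S = -1/24
C² = P²·S² = 2/7 ; C = -0.534522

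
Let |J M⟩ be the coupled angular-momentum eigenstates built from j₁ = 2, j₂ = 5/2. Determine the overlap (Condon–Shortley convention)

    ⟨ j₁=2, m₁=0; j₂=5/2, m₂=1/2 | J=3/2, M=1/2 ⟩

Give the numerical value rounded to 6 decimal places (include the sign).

+√(2/35) ≈ +0.239046

j₁+j₂−J=3  J+j₁−j₂=1  J−j₁+j₂=2  j₁+j₂+J+1=7
(j₁±m₁, j₂±m₂, J±M) = (2,2,3,2,2,1)
P² = 32/35
sum k=1..2:
  [1] −1/4 = -1/4
  [2] +1/2 = 1/2
S = 1/4
C² = P²·S² = 2/35 ; C = +0.239046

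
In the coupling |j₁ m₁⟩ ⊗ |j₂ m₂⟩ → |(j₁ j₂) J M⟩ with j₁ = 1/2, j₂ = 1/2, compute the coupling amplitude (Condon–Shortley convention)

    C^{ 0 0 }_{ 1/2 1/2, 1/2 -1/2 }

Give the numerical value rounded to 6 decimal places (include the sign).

+0.707107  (= +√(1/2))

triangle: 1!×0!×0!/2! = 1/2
(j±m)!: 1!×0!×0!×1!×0!×0! = 1
prefactor² = (2J+1)×Δ×N² = 1/2
  k=0: +1/(0!×1!×0!×0!×0!×0!) = 1
Σ = 1  ⇒  CG² = 1/2×1² = 1/2
CG = +√(1/2) = +0.707107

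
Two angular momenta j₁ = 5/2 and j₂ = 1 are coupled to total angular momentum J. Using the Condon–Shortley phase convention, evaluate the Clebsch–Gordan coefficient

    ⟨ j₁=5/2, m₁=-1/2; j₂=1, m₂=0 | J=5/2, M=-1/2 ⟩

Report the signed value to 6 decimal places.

√[6·1!4!1!/7! · 2!3!1!1!2!3!] = √(144/35)
  +(−1)^0/∏(0,1,3,1,1,0)! = 1/6  (running 1/6)
  +(−1)^1/∏(1,0,2,0,2,1)! = -1/4  (running -1/12)
⟨..|..⟩ = √(144/35)·(-1/12) = -0.169031

−√(1/35) ≈ -0.169031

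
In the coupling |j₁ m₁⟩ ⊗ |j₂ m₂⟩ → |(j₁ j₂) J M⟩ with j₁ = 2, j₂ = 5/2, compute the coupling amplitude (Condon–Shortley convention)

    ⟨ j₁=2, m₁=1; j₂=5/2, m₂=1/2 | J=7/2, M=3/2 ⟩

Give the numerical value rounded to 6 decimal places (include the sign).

+√(2/21) ≈ +0.308607

j₁+j₂−J=1  J+j₁−j₂=3  J−j₁+j₂=4  j₁+j₂+J+1=9
(j₁±m₁, j₂±m₂, J±M) = (3,1,3,2,5,2)
P² = 384/7
sum k=0..1:
  [0] +1/12 = 1/12
  [1] −1/24 = -1/24
S = 1/24
C² = P²·S² = 2/21 ; C = +0.308607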